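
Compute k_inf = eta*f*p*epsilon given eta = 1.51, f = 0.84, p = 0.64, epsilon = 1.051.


k_inf = eta * f * p * epsilon
k_inf = 1.51 * 0.84 * 0.64 * 1.051
k_inf = 0.85318

0.85318


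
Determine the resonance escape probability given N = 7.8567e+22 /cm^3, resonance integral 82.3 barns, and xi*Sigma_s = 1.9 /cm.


p = exp(-N * I * 1e-24 / (xi*Sigma_s))
p = exp(-7.8567e+22 * 82.3 * 1e-24 / 1.9)
p = 0.033267

0.033267


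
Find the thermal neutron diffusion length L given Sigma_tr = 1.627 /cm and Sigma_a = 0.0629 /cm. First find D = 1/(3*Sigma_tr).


D = 1 / (3 * Sigma_tr) = 1 / (3 * 1.627) = 0.2048760 cm
L = sqrt(D / Sigma_a)
L = sqrt(0.2048760 / 0.0629)
L = 1.8048 cm

1.8048


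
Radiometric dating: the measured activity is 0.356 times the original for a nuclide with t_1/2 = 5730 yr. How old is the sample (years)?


lambda = ln(2) / t_half = ln(2) / 5730 = 1.209681e-04 /yr
t = -ln(A/A0) / lambda
t = -ln(0.356) / 1.209681e-04
t = 8538.0 yr

8538.0


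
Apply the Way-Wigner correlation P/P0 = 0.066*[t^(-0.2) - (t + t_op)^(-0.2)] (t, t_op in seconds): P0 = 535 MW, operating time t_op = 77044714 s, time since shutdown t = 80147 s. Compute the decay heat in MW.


P/P0 = 0.066 * [t^(-0.2) - (t + t_op)^(-0.2)]
P/P0 = 0.066 * [80147^(-0.2) - (80147 + 77044714)^(-0.2)]
P/P0 = 0.066 * [0.1045256 - 0.02645825] = 0.005152445
P = 535 * 0.005152445 = 2.7566 MW

2.7566


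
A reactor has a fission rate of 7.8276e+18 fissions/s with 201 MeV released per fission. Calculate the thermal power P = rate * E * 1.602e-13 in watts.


P = fission_rate * E_MeV * 1.602e-13
P = 7.8276e+18 * 201 * 1.602e-13
P = 2.5205e+08 W

2.5205e+08


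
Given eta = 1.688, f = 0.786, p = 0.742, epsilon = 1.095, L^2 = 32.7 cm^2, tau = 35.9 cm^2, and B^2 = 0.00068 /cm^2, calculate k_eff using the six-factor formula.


k_inf = eta*f*p*eps = 1.688*0.786*0.742*1.095 = 1.077986
P_TNL = 1/(1 + L^2*B^2) = 1/(1 + 32.7*0.00068) = 0.9782477
P_FNL = exp(-B^2*tau) = exp(-0.00068*35.9) = 0.9758836
k_eff = k_inf * P_TNL * P_FNL = 1.077986 * 0.9782477 * 0.9758836
k_eff = 1.0291

1.0291


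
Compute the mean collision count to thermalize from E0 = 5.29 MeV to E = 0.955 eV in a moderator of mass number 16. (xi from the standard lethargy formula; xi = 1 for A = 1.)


xi = 1 + (A-1)^2/(2A)*ln((A-1)/(A+1)) = 0.1199467 (for A = 16)
n = ln(E0/E) / xi
n = ln(5.29e6 / 0.955) / 0.1199467
n = ln(5.539267e+06) / 0.1199467 = 129.45

129.45


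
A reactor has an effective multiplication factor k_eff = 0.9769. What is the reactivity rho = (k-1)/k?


rho = (k_eff - 1) / k_eff
rho = (0.9769 - 1) / 0.9769
rho = -0.023646

-0.023646


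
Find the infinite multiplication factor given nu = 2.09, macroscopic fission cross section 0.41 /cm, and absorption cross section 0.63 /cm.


k_inf = nu * Sigma_f / Sigma_a
k_inf = 2.09 * 0.41 / 0.63
k_inf = 1.3602

1.3602


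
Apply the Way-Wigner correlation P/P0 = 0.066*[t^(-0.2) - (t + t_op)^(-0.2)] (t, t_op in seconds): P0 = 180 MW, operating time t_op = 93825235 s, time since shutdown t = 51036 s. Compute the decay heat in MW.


P/P0 = 0.066 * [t^(-0.2) - (t + t_op)^(-0.2)]
P/P0 = 0.066 * [51036^(-0.2) - (51036 + 93825235)^(-0.2)]
P/P0 = 0.066 * [0.1143996 - 0.02543834] = 0.005871443
P = 180 * 0.005871443 = 1.0569 MW

1.0569


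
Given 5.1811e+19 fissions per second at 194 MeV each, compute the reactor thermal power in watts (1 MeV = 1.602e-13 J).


P = fission_rate * E_MeV * 1.602e-13
P = 5.1811e+19 * 194 * 1.602e-13
P = 1.6102e+09 W

1.6102e+09


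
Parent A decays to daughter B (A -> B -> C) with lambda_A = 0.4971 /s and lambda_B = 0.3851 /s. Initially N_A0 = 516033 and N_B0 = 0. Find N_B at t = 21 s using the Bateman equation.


N_B(t) = lambda_A * N_A0 / (lambda_B - lambda_A) * [exp(-lambda_A*t) - exp(-lambda_B*t)]
exp(-0.4971*21) = 2.926554e-05; exp(-0.3851*21) = 3.074802e-04
N_B = 0.4971 * 516033 / (0.3851 - 0.4971) * (2.926554e-05 - 3.074802e-04)
N_B = 637.21

637.21


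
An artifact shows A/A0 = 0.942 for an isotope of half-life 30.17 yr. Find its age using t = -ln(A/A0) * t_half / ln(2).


lambda = ln(2) / t_half = ln(2) / 30.17 = 0.02297472 /yr
t = -ln(A/A0) / lambda
t = -ln(0.942) / 0.02297472
t = 2.6007 yr

2.6007


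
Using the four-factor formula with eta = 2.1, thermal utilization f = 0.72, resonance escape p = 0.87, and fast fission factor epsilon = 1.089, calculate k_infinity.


k_inf = eta * f * p * epsilon
k_inf = 2.1 * 0.72 * 0.87 * 1.089
k_inf = 1.4325

1.4325


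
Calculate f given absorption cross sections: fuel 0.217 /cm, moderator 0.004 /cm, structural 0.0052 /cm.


f = Sigma_a_fuel / (Sigma_a_fuel + Sigma_a_mod + Sigma_a_other)
f = 0.217 / (0.217 + 0.004 + 0.0052)
f = 0.95933

0.95933


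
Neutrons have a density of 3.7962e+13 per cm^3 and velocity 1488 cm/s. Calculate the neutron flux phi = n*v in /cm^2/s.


phi = n * v
phi = 3.7962e+13 * 1488
phi = 5.6487e+16 /cm^2/s

5.6487e+16


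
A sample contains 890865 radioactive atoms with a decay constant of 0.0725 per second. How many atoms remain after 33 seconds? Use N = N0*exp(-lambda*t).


N = N0 * exp(-lambda * t)
N = 890865 * exp(-0.0725 * 33)
N = 81426

81426


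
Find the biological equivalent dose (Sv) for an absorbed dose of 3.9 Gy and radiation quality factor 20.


H = D * Q
H = 3.9 * 20
H = 78.000 Sv

78.000


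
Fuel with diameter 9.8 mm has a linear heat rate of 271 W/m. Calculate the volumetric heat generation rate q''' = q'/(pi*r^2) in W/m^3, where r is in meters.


r = D / 2 / 1000 = 9.8 / 2 / 1000 = 0.0049 m
q''' = q' / (pi * r^2)
q''' = 271 / (pi * 0.0049^2)
q''' = 3.5928e+06 W/m^3

3.5928e+06


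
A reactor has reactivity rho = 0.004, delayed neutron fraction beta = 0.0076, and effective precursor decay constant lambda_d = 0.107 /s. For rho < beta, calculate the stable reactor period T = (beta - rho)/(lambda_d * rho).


T = (beta - rho) / (lambda_d * rho)
T = (0.0076 - 0.004) / (0.107 * 0.004)
T = 8.4112 s

8.4112


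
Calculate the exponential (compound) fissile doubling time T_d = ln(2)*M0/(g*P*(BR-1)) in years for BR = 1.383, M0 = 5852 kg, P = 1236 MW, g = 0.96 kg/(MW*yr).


Breeding gain G = BR - 1 = 1.383 - 1 = 0.383
Fissile production rate = g * P * G = 0.96 * 1236 * 0.383 = 454.45248 kg/yr
T_d = ln(2) * M0 / (g * P * G)
T_d = ln(2) * 5852 / 454.45248 = 8.9257 yr

8.9257


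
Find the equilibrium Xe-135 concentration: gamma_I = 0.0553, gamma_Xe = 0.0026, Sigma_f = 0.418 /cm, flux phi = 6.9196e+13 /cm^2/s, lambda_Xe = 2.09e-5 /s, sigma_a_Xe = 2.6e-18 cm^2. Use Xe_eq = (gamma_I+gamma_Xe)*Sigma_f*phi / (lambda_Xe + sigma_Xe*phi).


Xe_eq = (gamma_I + gamma_Xe) * Sigma_f * phi / (lambda_Xe + sigma_Xe * phi)
Numerator = (0.0553 + 0.0026) * 0.418 * 6.9196e+13 = 1.674695e+12
Denominator = 2.09e-5 + 2.6e-18 * 6.9196e+13 = 2.008096e-04
Xe_eq = 1.674695e+12 / 2.008096e-04 = 8.3397e+15 /cm^3

8.3397e+15


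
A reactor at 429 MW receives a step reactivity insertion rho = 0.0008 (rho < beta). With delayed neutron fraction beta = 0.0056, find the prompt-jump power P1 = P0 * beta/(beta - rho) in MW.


P1/P0 = beta / (beta - rho)
P1/P0 = 0.0056 / (0.0056 - 0.0008) = 1.166667
P1 = 429 * 1.166667 = 500.50 MW

500.50


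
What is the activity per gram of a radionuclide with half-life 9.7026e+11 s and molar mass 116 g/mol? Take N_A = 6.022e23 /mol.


lambda = ln(2) / t_half = ln(2) / 9.7026e+11 = 7.143932e-13 /s
SA = lambda * N_A / M
SA = 7.143932e-13 * 6.022e23 / 116
SA = 3.7087e+09 Bq/g

3.7087e+09


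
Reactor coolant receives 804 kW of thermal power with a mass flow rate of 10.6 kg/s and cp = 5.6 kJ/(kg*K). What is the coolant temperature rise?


dT = Q / (m_dot * cp)
dT = 804 / (10.6 * 5.6)
dT = 13.544 C

13.544


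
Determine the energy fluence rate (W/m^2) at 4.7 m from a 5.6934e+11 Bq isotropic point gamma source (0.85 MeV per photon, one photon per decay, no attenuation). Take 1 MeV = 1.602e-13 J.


psi = A * E * 1.602e-13 / (4*pi*r^2)
psi = 5.6934e+11 * 0.85 * 1.602e-13 / (4*pi*4.7^2)
psi = 2.7928e-04 W/m^2

2.7928e-04


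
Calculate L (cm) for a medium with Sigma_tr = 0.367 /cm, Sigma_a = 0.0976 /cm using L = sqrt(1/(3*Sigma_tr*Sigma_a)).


D = 1 / (3 * Sigma_tr) = 1 / (3 * 0.367) = 0.9082652 cm
L = sqrt(D / Sigma_a)
L = sqrt(0.9082652 / 0.0976)
L = 3.0506 cm

3.0506


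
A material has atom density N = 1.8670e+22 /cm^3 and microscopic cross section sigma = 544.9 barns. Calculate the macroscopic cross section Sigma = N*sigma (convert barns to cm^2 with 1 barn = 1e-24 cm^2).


Sigma = N * sigma_barns * 1e-24
Sigma = 1.8670e+22 * 544.9 * 1e-24
Sigma = 10.173 /cm

10.173


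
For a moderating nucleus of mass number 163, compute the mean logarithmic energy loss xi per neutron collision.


xi = 1 + (A-1)^2/(2A) * ln((A-1)/(A+1))
xi = 1 + (163-1)^2/(2*163) * ln((163-1)/(163 +1))
xi = 0.012220

0.012220


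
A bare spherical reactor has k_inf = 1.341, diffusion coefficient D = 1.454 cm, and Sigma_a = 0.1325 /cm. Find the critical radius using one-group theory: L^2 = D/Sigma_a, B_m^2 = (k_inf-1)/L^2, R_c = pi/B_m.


L^2 = D / Sigma_a = 1.454 / 0.1325 = 10.97358 cm^2
B_m^2 = (k_inf - 1) / L^2 = (1.341 - 1) / 10.97358 = 0.03107464 /cm^2
For a bare sphere: B_g = pi/R, so R_c = pi / sqrt(B_m^2)
R_c = pi / sqrt(0.03107464) = 17.822 cm

17.822


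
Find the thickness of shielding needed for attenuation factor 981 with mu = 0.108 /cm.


x = ln(factor) / mu
x = ln(981) / 0.108
x = 63.783 cm

63.783


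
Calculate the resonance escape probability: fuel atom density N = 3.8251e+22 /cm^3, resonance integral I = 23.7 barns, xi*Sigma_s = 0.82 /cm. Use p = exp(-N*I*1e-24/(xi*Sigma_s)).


p = exp(-N * I * 1e-24 / (xi*Sigma_s))
p = exp(-3.8251e+22 * 23.7 * 1e-24 / 0.82)
p = 0.33103

0.33103


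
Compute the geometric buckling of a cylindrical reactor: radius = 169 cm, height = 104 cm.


B^2 = (2.405/R)^2 + (pi/H)^2
B^2 = (2.405/169)^2 + (pi/104)^2
B^2 = 0.0011150 /cm^2

0.0011150


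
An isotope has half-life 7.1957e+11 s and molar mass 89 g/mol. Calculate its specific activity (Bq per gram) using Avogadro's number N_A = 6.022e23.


lambda = ln(2) / t_half = ln(2) / 7.1957e+11 = 9.632797e-13 /s
SA = lambda * N_A / M
SA = 9.632797e-13 * 6.022e23 / 89
SA = 6.5178e+09 Bq/g

6.5178e+09


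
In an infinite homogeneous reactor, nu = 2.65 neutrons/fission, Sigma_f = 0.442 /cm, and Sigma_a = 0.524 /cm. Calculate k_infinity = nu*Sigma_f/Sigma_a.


k_inf = nu * Sigma_f / Sigma_a
k_inf = 2.65 * 0.442 / 0.524
k_inf = 2.2353

2.2353


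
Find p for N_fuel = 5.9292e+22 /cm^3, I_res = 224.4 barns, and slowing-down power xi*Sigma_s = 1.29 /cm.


p = exp(-N * I * 1e-24 / (xi*Sigma_s))
p = exp(-5.9292e+22 * 224.4 * 1e-24 / 1.29)
p = 3.3164e-05

3.3164e-05


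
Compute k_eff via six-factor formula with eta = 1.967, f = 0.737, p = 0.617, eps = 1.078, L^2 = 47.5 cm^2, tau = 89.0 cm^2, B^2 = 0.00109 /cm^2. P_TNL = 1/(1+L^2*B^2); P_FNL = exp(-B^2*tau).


k_inf = eta*f*p*eps = 1.967*0.737*0.617*1.078 = 0.9642192
P_TNL = 1/(1 + L^2*B^2) = 1/(1 + 47.5*0.00109) = 0.9507737
P_FNL = exp(-B^2*tau) = exp(-0.00109*89.0) = 0.9075469
k_eff = k_inf * P_TNL * P_FNL = 0.9642192 * 0.9507737 * 0.9075469
k_eff = 0.83200

0.83200


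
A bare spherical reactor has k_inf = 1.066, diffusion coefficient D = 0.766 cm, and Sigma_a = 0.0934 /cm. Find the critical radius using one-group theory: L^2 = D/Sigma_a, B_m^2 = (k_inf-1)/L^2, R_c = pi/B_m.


L^2 = D / Sigma_a = 0.766 / 0.0934 = 8.201285 cm^2
B_m^2 = (k_inf - 1) / L^2 = (1.066 - 1) / 8.201285 = 0.008047519 /cm^2
For a bare sphere: B_g = pi/R, so R_c = pi / sqrt(B_m^2)
R_c = pi / sqrt(0.008047519) = 35.020 cm

35.020


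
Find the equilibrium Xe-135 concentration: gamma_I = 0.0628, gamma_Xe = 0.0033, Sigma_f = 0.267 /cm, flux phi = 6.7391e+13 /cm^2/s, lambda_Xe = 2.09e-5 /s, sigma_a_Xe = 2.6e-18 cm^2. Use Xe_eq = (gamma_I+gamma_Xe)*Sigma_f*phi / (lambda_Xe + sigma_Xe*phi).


Xe_eq = (gamma_I + gamma_Xe) * Sigma_f * phi / (lambda_Xe + sigma_Xe * phi)
Numerator = (0.0628 + 0.0033) * 0.267 * 6.7391e+13 = 1.189364e+12
Denominator = 2.09e-5 + 2.6e-18 * 6.7391e+13 = 1.961166e-04
Xe_eq = 1.189364e+12 / 1.961166e-04 = 6.0646e+15 /cm^3

6.0646e+15


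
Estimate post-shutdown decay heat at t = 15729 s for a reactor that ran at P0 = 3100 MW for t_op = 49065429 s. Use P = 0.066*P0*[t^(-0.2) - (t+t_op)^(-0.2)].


P/P0 = 0.066 * [t^(-0.2) - (t + t_op)^(-0.2)]
P/P0 = 0.066 * [15729^(-0.2) - (15729 + 49065429)^(-0.2)]
P/P0 = 0.066 * [0.1447637 - 0.02896123] = 0.007642963
P = 3100 * 0.007642963 = 23.693 MW

23.693


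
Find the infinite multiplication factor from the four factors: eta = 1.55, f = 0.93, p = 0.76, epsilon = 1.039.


k_inf = eta * f * p * epsilon
k_inf = 1.55 * 0.93 * 0.76 * 1.039
k_inf = 1.1383

1.1383


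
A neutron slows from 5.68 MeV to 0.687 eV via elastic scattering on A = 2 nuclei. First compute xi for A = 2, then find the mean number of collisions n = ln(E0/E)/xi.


xi = 1 + (A-1)^2/(2A)*ln((A-1)/(A+1)) = 0.7253469 (for A = 2)
n = ln(E0/E) / xi
n = ln(5.68e6 / 0.687) / 0.7253469
n = ln(8.267831e+06) / 0.7253469 = 21.959

21.959


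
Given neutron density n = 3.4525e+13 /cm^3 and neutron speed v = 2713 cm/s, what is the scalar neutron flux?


phi = n * v
phi = 3.4525e+13 * 2713
phi = 9.3666e+16 /cm^2/s

9.3666e+16


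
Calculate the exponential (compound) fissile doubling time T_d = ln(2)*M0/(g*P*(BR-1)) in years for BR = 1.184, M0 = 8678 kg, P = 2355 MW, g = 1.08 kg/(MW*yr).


Breeding gain G = BR - 1 = 1.184 - 1 = 0.184
Fissile production rate = g * P * G = 1.08 * 2355 * 0.184 = 467.9856 kg/yr
T_d = ln(2) * M0 / (g * P * G)
T_d = ln(2) * 8678 / 467.9856 = 12.853 yr

12.853


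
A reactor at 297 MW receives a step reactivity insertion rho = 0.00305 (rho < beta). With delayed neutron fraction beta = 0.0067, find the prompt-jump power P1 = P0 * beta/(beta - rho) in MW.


P1/P0 = beta / (beta - rho)
P1/P0 = 0.0067 / (0.0067 - 0.00305) = 1.835616
P1 = 297 * 1.835616 = 545.18 MW

545.18


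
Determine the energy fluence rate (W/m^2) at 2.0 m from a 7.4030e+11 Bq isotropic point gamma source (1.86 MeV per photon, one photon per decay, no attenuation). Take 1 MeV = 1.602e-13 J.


psi = A * E * 1.602e-13 / (4*pi*r^2)
psi = 7.4030e+11 * 1.86 * 1.602e-13 / (4*pi*2.0^2)
psi = 0.0043885 W/m^2

0.0043885


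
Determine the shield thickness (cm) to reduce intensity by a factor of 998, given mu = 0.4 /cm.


x = ln(factor) / mu
x = ln(998) / 0.4
x = 17.264 cm

17.264


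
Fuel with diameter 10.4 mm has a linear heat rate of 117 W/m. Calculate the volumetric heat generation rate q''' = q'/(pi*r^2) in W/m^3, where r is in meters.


r = D / 2 / 1000 = 10.4 / 2 / 1000 = 0.0052 m
q''' = q' / (pi * r^2)
q''' = 117 / (pi * 0.0052^2)
q''' = 1.3773e+06 W/m^3

1.3773e+06


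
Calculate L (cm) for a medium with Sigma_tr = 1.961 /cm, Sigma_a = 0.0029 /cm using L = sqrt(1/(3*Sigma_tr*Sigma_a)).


D = 1 / (3 * Sigma_tr) = 1 / (3 * 1.961) = 0.1699813 cm
L = sqrt(D / Sigma_a)
L = sqrt(0.1699813 / 0.0029)
L = 7.6560 cm

7.6560


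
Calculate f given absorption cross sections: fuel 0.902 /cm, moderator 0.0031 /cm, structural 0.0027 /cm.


f = Sigma_a_fuel / (Sigma_a_fuel + Sigma_a_mod + Sigma_a_other)
f = 0.902 / (0.902 + 0.0031 + 0.0027)
f = 0.99361

0.99361


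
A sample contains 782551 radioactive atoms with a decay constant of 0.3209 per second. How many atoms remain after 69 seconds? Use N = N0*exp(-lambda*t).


N = N0 * exp(-lambda * t)
N = 782551 * exp(-0.3209 * 69)
N = 1.8937e-04

1.8937e-04


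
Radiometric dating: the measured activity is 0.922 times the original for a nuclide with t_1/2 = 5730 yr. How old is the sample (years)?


lambda = ln(2) / t_half = ln(2) / 5730 = 1.209681e-04 /yr
t = -ln(A/A0) / lambda
t = -ln(0.922) / 1.209681e-04
t = 671.33 yr

671.33


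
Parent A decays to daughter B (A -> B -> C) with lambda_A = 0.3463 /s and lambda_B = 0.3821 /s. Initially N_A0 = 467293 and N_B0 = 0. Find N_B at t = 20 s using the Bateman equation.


N_B(t) = lambda_A * N_A0 / (lambda_B - lambda_A) * [exp(-lambda_A*t) - exp(-lambda_B*t)]
exp(-0.3463*20) = 9.819207e-04; exp(-0.3821*20) = 4.798678e-04
N_B = 0.3463 * 467293 / (0.3821 - 0.3463) * (9.819207e-04 - 4.798678e-04)
N_B = 2269.4

2269.4


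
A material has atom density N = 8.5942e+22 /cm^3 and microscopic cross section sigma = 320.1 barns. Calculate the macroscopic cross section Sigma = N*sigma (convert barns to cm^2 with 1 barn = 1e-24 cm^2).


Sigma = N * sigma_barns * 1e-24
Sigma = 8.5942e+22 * 320.1 * 1e-24
Sigma = 27.510 /cm

27.510


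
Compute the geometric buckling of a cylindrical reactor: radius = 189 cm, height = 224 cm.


B^2 = (2.405/R)^2 + (pi/H)^2
B^2 = (2.405/189)^2 + (pi/224)^2
B^2 = 3.5862e-04 /cm^2

3.5862e-04


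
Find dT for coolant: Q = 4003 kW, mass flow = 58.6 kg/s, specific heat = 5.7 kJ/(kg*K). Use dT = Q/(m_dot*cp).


dT = Q / (m_dot * cp)
dT = 4003 / (58.6 * 5.7)
dT = 11.984 C

11.984


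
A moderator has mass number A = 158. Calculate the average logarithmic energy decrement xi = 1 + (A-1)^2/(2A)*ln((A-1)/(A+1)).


xi = 1 + (A-1)^2/(2A) * ln((A-1)/(A+1))
xi = 1 + (158-1)^2/(2*158) * ln((158-1)/(158 +1))
xi = 0.012605

0.012605


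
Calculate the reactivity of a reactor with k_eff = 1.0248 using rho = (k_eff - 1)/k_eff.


rho = (k_eff - 1) / k_eff
rho = (1.0248 - 1) / 1.0248
rho = 0.024200

0.024200


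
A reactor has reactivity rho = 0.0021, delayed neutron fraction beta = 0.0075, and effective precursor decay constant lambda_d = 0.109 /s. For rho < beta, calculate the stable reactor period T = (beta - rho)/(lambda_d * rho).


T = (beta - rho) / (lambda_d * rho)
T = (0.0075 - 0.0021) / (0.109 * 0.0021)
T = 23.591 s

23.591


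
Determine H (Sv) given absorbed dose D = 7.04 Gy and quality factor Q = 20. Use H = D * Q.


H = D * Q
H = 7.04 * 20
H = 140.80 Sv

140.80


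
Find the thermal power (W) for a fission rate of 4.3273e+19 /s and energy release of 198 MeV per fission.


P = fission_rate * E_MeV * 1.602e-13
P = 4.3273e+19 * 198 * 1.602e-13
P = 1.3726e+09 W

1.3726e+09


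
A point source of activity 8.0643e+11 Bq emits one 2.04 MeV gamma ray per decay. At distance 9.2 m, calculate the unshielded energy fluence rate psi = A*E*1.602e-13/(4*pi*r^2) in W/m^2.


psi = A * E * 1.602e-13 / (4*pi*r^2)
psi = 8.0643e+11 * 2.04 * 1.602e-13 / (4*pi*9.2^2)
psi = 2.4778e-04 W/m^2

2.4778e-04


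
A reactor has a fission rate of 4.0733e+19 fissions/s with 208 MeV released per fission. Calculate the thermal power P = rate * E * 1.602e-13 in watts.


P = fission_rate * E_MeV * 1.602e-13
P = 4.0733e+19 * 208 * 1.602e-13
P = 1.3573e+09 W

1.3573e+09


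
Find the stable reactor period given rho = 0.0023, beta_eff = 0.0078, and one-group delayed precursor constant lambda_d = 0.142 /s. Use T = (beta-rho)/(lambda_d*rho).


T = (beta - rho) / (lambda_d * rho)
T = (0.0078 - 0.0023) / (0.142 * 0.0023)
T = 16.840 s

16.840


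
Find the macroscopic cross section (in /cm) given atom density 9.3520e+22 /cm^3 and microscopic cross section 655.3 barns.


Sigma = N * sigma_barns * 1e-24
Sigma = 9.3520e+22 * 655.3 * 1e-24
Sigma = 61.284 /cm

61.284


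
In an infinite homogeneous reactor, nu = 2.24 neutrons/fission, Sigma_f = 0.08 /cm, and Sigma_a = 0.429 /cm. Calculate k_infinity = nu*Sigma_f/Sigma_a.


k_inf = nu * Sigma_f / Sigma_a
k_inf = 2.24 * 0.08 / 0.429
k_inf = 0.41772

0.41772


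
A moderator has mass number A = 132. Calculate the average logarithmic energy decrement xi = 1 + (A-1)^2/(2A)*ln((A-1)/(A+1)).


xi = 1 + (A-1)^2/(2A) * ln((A-1)/(A+1))
xi = 1 + (132-1)^2/(2*132) * ln((132-1)/(132 +1))
xi = 0.015075

0.015075


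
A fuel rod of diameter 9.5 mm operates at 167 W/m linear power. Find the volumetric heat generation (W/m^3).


r = D / 2 / 1000 = 9.5 / 2 / 1000 = 0.00475 m
q''' = q' / (pi * r^2)
q''' = 167 / (pi * 0.00475^2)
q''' = 2.3560e+06 W/m^3

2.3560e+06


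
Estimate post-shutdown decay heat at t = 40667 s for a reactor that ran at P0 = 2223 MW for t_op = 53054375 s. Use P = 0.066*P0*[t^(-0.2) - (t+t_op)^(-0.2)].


P/P0 = 0.066 * [t^(-0.2) - (t + t_op)^(-0.2)]
P/P0 = 0.066 * [40667^(-0.2) - (40667 + 53054375)^(-0.2)]
P/P0 = 0.066 * [0.1197158 - 0.02850947] = 0.006019618
P = 2223 * 0.006019618 = 13.382 MW

13.382


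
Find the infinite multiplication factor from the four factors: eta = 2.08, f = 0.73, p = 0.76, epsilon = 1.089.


k_inf = eta * f * p * epsilon
k_inf = 2.08 * 0.73 * 0.76 * 1.089
k_inf = 1.2567

1.2567


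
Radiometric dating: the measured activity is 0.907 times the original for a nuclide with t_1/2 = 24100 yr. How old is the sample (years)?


lambda = ln(2) / t_half = ln(2) / 24100 = 2.876129e-05 /yr
t = -ln(A/A0) / lambda
t = -ln(0.907) / 2.876129e-05
t = 3393.9 yr

3393.9


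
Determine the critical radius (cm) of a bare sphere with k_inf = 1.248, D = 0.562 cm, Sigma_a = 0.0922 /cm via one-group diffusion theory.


L^2 = D / Sigma_a = 0.562 / 0.0922 = 6.095445 cm^2
B_m^2 = (k_inf - 1) / L^2 = (1.248 - 1) / 6.095445 = 0.04068612 /cm^2
For a bare sphere: B_g = pi/R, so R_c = pi / sqrt(B_m^2)
R_c = pi / sqrt(0.04068612) = 15.575 cm

15.575


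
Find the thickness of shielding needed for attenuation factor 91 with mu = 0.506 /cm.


x = ln(factor) / mu
x = ln(91) / 0.506
x = 8.9147 cm

8.9147


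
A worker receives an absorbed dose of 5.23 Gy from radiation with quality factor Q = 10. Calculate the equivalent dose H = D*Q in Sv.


H = D * Q
H = 5.23 * 10
H = 52.300 Sv

52.300


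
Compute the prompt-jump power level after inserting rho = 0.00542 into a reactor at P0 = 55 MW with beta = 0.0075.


P1/P0 = beta / (beta - rho)
P1/P0 = 0.0075 / (0.0075 - 0.00542) = 3.605769
P1 = 55 * 3.605769 = 198.32 MW

198.32


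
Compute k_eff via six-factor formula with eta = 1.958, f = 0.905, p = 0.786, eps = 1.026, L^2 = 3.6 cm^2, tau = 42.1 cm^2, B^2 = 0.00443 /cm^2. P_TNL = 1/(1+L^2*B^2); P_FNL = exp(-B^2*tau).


k_inf = eta*f*p*eps = 1.958*0.905*0.786*1.026 = 1.428997
P_TNL = 1/(1 + L^2*B^2) = 1/(1 + 3.6*0.00443) = 0.9843023
P_FNL = exp(-B^2*tau) = exp(-0.00443*42.1) = 0.8298561
k_eff = k_inf * P_TNL * P_FNL = 1.428997 * 0.9843023 * 0.8298561
k_eff = 1.1672

1.1672


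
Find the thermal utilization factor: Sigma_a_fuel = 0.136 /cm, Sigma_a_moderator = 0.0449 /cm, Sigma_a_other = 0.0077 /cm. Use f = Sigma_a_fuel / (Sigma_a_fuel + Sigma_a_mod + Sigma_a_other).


f = Sigma_a_fuel / (Sigma_a_fuel + Sigma_a_mod + Sigma_a_other)
f = 0.136 / (0.136 + 0.0449 + 0.0077)
f = 0.72110

0.72110


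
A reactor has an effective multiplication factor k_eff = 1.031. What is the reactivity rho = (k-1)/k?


rho = (k_eff - 1) / k_eff
rho = (1.031 - 1) / 1.031
rho = 0.030068

0.030068


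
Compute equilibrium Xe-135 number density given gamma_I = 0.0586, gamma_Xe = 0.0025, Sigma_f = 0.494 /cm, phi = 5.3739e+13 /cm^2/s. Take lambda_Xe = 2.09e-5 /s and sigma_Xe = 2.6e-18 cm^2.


Xe_eq = (gamma_I + gamma_Xe) * Sigma_f * phi / (lambda_Xe + sigma_Xe * phi)
Numerator = (0.0586 + 0.0025) * 0.494 * 5.3739e+13 = 1.622026e+12
Denominator = 2.09e-5 + 2.6e-18 * 5.3739e+13 = 1.606214e-04
Xe_eq = 1.622026e+12 / 1.606214e-04 = 1.0098e+16 /cm^3

1.0098e+16


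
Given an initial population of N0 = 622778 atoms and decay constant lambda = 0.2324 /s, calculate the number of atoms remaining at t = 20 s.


N = N0 * exp(-lambda * t)
N = 622778 * exp(-0.2324 * 20)
N = 5966.7

5966.7


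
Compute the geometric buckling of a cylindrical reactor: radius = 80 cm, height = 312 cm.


B^2 = (2.405/R)^2 + (pi/H)^2
B^2 = (2.405/80)^2 + (pi/312)^2
B^2 = 0.0010051 /cm^2

0.0010051


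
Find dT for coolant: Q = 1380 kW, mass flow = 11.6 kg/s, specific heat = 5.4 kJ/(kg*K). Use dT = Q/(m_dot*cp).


dT = Q / (m_dot * cp)
dT = 1380 / (11.6 * 5.4)
dT = 22.031 C

22.031


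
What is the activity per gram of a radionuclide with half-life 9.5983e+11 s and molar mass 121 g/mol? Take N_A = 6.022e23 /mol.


lambda = ln(2) / t_half = ln(2) / 9.5983e+11 = 7.221562e-13 /s
SA = lambda * N_A / M
SA = 7.221562e-13 * 6.022e23 / 121
SA = 3.5941e+09 Bq/g

3.5941e+09


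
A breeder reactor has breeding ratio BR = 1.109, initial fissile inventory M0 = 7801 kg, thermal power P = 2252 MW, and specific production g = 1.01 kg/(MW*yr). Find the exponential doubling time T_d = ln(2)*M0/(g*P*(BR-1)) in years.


Breeding gain G = BR - 1 = 1.109 - 1 = 0.109
Fissile production rate = g * P * G = 1.01 * 2252 * 0.109 = 247.92268 kg/yr
T_d = ln(2) * M0 / (g * P * G)
T_d = ln(2) * 7801 / 247.92268 = 21.810 yr

21.810


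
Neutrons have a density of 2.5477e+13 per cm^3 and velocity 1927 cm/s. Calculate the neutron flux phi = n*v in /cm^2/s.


phi = n * v
phi = 2.5477e+13 * 1927
phi = 4.9094e+16 /cm^2/s

4.9094e+16


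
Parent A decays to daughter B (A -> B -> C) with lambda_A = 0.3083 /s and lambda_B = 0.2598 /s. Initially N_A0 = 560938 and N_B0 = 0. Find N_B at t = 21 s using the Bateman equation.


N_B(t) = lambda_A * N_A0 / (lambda_B - lambda_A) * [exp(-lambda_A*t) - exp(-lambda_B*t)]
exp(-0.3083*21) = 0.001542578; exp(-0.2598*21) = 0.004271458
N_B = 0.3083 * 560938 / (0.2598 - 0.3083) * (0.001542578 - 0.004271458)
N_B = 9730.4

9730.4


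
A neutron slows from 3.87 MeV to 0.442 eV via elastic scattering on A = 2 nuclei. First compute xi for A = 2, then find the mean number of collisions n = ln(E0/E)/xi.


xi = 1 + (A-1)^2/(2A)*ln((A-1)/(A+1)) = 0.7253469 (for A = 2)
n = ln(E0/E) / xi
n = ln(3.87e6 / 0.442) / 0.7253469
n = ln(8.755656e+06) / 0.7253469 = 22.038

22.038


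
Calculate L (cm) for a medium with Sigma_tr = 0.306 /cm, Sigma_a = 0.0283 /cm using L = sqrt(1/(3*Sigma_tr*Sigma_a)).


D = 1 / (3 * Sigma_tr) = 1 / (3 * 0.306) = 1.089325 cm
L = sqrt(D / Sigma_a)
L = sqrt(1.089325 / 0.0283)
L = 6.2042 cm

6.2042


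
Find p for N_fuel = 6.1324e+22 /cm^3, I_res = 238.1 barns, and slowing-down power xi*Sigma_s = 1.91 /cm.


p = exp(-N * I * 1e-24 / (xi*Sigma_s))
p = exp(-6.1324e+22 * 238.1 * 1e-24 / 1.91)
p = 4.7861e-04

4.7861e-04


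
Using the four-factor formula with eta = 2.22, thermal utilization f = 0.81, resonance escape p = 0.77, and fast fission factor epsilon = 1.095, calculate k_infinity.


k_inf = eta * f * p * epsilon
k_inf = 2.22 * 0.81 * 0.77 * 1.095
k_inf = 1.5162

1.5162


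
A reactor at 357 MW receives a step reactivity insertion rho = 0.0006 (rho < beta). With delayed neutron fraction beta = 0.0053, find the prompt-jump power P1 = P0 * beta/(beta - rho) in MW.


P1/P0 = beta / (beta - rho)
P1/P0 = 0.0053 / (0.0053 - 0.0006) = 1.127660
P1 = 357 * 1.127660 = 402.57 MW

402.57


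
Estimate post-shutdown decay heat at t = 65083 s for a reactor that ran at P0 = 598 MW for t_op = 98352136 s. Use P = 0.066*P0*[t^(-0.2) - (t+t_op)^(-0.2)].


P/P0 = 0.066 * [t^(-0.2) - (t + t_op)^(-0.2)]
P/P0 = 0.066 * [65083^(-0.2) - (65083 + 98352136)^(-0.2)]
P/P0 = 0.066 * [0.1089699 - 0.02519914] = 0.005528870
P = 598 * 0.005528870 = 3.3063 MW

3.3063


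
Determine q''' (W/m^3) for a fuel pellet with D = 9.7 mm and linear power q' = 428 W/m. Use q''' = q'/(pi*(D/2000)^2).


r = D / 2 / 1000 = 9.7 / 2 / 1000 = 0.00485 m
q''' = q' / (pi * r^2)
q''' = 428 / (pi * 0.00485^2)
q''' = 5.7918e+06 W/m^3

5.7918e+06


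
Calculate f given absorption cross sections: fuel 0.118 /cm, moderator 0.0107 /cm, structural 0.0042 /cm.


f = Sigma_a_fuel / (Sigma_a_fuel + Sigma_a_mod + Sigma_a_other)
f = 0.118 / (0.118 + 0.0107 + 0.0042)
f = 0.88789

0.88789


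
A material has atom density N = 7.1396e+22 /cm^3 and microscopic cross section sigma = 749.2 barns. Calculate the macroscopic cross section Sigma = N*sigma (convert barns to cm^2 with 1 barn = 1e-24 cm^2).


Sigma = N * sigma_barns * 1e-24
Sigma = 7.1396e+22 * 749.2 * 1e-24
Sigma = 53.490 /cm

53.490


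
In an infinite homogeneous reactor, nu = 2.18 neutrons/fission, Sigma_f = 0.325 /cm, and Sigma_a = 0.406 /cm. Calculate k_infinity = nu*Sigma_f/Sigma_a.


k_inf = nu * Sigma_f / Sigma_a
k_inf = 2.18 * 0.325 / 0.406
k_inf = 1.7451

1.7451


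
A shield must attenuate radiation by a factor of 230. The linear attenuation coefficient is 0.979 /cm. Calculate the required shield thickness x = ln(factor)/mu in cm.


x = ln(factor) / mu
x = ln(230) / 0.979
x = 5.5547 cm

5.5547


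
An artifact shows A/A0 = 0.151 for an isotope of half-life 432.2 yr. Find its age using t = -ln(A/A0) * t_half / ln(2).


lambda = ln(2) / t_half = ln(2) / 432.2 = 0.001603765 /yr
t = -ln(A/A0) / lambda
t = -ln(0.151) / 0.001603765
t = 1178.8 yr

1178.8


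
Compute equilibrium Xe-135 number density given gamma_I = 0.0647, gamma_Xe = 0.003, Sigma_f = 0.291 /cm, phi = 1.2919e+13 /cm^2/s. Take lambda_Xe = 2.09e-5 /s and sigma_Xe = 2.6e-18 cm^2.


Xe_eq = (gamma_I + gamma_Xe) * Sigma_f * phi / (lambda_Xe + sigma_Xe * phi)
Numerator = (0.0647 + 0.003) * 0.291 * 1.2919e+13 = 2.545133e+11
Denominator = 2.09e-5 + 2.6e-18 * 1.2919e+13 = 5.448940e-05
Xe_eq = 2.545133e+11 / 5.448940e-05 = 4.6709e+15 /cm^3

4.6709e+15


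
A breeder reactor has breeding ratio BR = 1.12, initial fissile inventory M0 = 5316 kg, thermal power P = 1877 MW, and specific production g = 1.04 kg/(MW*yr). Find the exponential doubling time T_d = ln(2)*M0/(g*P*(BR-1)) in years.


Breeding gain G = BR - 1 = 1.12 - 1 = 0.12
Fissile production rate = g * P * G = 1.04 * 1877 * 0.12 = 234.2496 kg/yr
T_d = ln(2) * M0 / (g * P * G)
T_d = ln(2) * 5316 / 234.2496 = 15.730 yr

15.730


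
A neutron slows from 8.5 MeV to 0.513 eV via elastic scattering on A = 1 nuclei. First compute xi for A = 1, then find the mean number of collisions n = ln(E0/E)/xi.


xi = 1 + (A-1)^2/(2A)*ln((A-1)/(A+1)) = 1 (for A = 1)
n = ln(E0/E) / xi
n = ln(8.5e6 / 0.513) / 1
n = ln(1.656920e+07) / 1 = 16.623

16.623


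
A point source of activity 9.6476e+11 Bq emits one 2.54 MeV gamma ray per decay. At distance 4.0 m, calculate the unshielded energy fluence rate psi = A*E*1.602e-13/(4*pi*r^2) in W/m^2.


psi = A * E * 1.602e-13 / (4*pi*r^2)
psi = 9.6476e+11 * 2.54 * 1.602e-13 / (4*pi*4.0^2)
psi = 0.0019525 W/m^2

0.0019525


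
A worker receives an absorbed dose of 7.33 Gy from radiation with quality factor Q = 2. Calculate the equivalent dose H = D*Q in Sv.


H = D * Q
H = 7.33 * 2
H = 14.660 Sv

14.660


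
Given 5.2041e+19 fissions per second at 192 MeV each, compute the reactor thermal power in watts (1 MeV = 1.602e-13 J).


P = fission_rate * E_MeV * 1.602e-13
P = 5.2041e+19 * 192 * 1.602e-13
P = 1.6007e+09 W

1.6007e+09


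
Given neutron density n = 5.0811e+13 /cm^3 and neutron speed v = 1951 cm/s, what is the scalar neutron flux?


phi = n * v
phi = 5.0811e+13 * 1951
phi = 9.9132e+16 /cm^2/s

9.9132e+16


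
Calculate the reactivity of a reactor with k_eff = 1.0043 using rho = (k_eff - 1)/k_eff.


rho = (k_eff - 1) / k_eff
rho = (1.0043 - 1) / 1.0043
rho = 0.0042816

0.0042816


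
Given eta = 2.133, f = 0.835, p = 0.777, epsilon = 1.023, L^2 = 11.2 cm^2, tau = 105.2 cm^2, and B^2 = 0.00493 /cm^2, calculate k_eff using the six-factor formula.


k_inf = eta*f*p*eps = 2.133*0.835*0.777*1.023 = 1.415709
P_TNL = 1/(1 + L^2*B^2) = 1/(1 + 11.2*0.00493) = 0.9476733
P_FNL = exp(-B^2*tau) = exp(-0.00493*105.2) = 0.5953320
k_eff = k_inf * P_TNL * P_FNL = 1.415709 * 0.9476733 * 0.5953320
k_eff = 0.79872

0.79872


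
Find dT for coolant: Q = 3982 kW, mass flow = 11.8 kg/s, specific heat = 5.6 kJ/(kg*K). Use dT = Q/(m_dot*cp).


dT = Q / (m_dot * cp)
dT = 3982 / (11.8 * 5.6)
dT = 60.260 C

60.260


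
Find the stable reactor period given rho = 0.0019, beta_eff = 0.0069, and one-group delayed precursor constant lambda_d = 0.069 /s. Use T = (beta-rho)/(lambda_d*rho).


T = (beta - rho) / (lambda_d * rho)
T = (0.0069 - 0.0019) / (0.069 * 0.0019)
T = 38.139 s

38.139


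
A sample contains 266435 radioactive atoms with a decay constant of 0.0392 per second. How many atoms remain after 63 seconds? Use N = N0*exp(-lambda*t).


N = N0 * exp(-lambda * t)
N = 266435 * exp(-0.0392 * 63)
N = 22545

22545


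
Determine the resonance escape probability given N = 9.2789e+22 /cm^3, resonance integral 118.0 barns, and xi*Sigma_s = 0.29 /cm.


p = exp(-N * I * 1e-24 / (xi*Sigma_s))
p = exp(-9.2789e+22 * 118.0 * 1e-24 / 0.29)
p = 4.0085e-17

4.0085e-17


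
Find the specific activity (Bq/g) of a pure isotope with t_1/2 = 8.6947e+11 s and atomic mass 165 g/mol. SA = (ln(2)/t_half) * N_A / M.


lambda = ln(2) / t_half = ln(2) / 8.6947e+11 = 7.972066e-13 /s
SA = lambda * N_A / M
SA = 7.972066e-13 * 6.022e23 / 165
SA = 2.9096e+09 Bq/g

2.9096e+09


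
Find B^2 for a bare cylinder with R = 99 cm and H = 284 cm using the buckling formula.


B^2 = (2.405/R)^2 + (pi/H)^2
B^2 = (2.405/99)^2 + (pi/284)^2
B^2 = 7.1251e-04 /cm^2

7.1251e-04


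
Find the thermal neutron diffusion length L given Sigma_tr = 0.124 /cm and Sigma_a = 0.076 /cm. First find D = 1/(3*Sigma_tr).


D = 1 / (3 * Sigma_tr) = 1 / (3 * 0.124) = 2.688172 cm
L = sqrt(D / Sigma_a)
L = sqrt(2.688172 / 0.076)
L = 5.9473 cm

5.9473


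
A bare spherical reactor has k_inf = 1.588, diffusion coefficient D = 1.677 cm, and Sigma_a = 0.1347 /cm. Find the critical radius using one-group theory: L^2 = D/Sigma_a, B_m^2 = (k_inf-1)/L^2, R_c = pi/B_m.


L^2 = D / Sigma_a = 1.677 / 0.1347 = 12.44989 cm^2
B_m^2 = (k_inf - 1) / L^2 = (1.588 - 1) / 12.44989 = 0.04722933 /cm^2
For a bare sphere: B_g = pi/R, so R_c = pi / sqrt(B_m^2)
R_c = pi / sqrt(0.04722933) = 14.456 cm

14.456


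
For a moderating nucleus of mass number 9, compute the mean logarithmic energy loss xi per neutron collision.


xi = 1 + (A-1)^2/(2A) * ln((A-1)/(A+1))
xi = 1 + (9-1)^2/(2*9) * ln((9-1)/(9 +1))
xi = 0.20660

0.20660


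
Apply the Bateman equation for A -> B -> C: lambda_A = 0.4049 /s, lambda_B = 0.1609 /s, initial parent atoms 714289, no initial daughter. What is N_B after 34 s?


N_B(t) = lambda_A * N_A0 / (lambda_B - lambda_A) * [exp(-lambda_A*t) - exp(-lambda_B*t)]
exp(-0.4049*34) = 1.050126e-06; exp(-0.1609*34) = 0.004208706
N_B = 0.4049 * 714289 / (0.1609 - 0.4049) * (1.050126e-06 - 0.004208706)
N_B = 4987.4

4987.4


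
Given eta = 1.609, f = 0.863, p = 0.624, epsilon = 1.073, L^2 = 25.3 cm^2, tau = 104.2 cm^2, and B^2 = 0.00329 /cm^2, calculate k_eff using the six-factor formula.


k_inf = eta*f*p*eps = 1.609*0.863*0.624*1.073 = 0.9297178
P_TNL = 1/(1 + L^2*B^2) = 1/(1 + 25.3*0.00329) = 0.9231590
P_FNL = exp(-B^2*tau) = exp(-0.00329*104.2) = 0.7097674
k_eff = k_inf * P_TNL * P_FNL = 0.9297178 * 0.9231590 * 0.7097674
k_eff = 0.60918

0.60918


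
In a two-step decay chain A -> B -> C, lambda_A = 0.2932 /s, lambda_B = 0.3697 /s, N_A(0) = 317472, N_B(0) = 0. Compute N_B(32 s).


N_B(t) = lambda_A * N_A0 / (lambda_B - lambda_A) * [exp(-lambda_A*t) - exp(-lambda_B*t)]
exp(-0.2932*32) = 8.419290e-05; exp(-0.3697*32) = 7.279852e-06
N_B = 0.2932 * 317472 / (0.3697 - 0.2932) * (8.419290e-05 - 7.279852e-06)
N_B = 93.585

93.585


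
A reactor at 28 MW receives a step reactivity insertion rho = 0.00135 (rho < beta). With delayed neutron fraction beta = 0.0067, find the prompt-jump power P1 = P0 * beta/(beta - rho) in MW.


P1/P0 = beta / (beta - rho)
P1/P0 = 0.0067 / (0.0067 - 0.00135) = 1.252336
P1 = 28 * 1.252336 = 35.065 MW

35.065


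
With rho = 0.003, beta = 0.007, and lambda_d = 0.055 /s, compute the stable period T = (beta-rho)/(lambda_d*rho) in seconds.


T = (beta - rho) / (lambda_d * rho)
T = (0.007 - 0.003) / (0.055 * 0.003)
T = 24.242 s

24.242


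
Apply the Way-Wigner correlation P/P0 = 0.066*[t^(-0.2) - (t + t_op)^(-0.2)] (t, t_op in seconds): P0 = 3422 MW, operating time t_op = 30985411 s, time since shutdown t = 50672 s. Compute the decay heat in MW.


P/P0 = 0.066 * [t^(-0.2) - (t + t_op)^(-0.2)]
P/P0 = 0.066 * [50672^(-0.2) - (50672 + 30985411)^(-0.2)]
P/P0 = 0.066 * [0.1145635 - 0.03174144] = 0.005466256
P = 3422 * 0.005466256 = 18.706 MW

18.706


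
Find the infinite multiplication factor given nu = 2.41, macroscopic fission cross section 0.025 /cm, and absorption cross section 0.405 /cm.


k_inf = nu * Sigma_f / Sigma_a
k_inf = 2.41 * 0.025 / 0.405
k_inf = 0.14877

0.14877


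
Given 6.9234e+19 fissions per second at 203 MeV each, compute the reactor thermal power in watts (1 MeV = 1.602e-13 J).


P = fission_rate * E_MeV * 1.602e-13
P = 6.9234e+19 * 203 * 1.602e-13
P = 2.2515e+09 W

2.2515e+09


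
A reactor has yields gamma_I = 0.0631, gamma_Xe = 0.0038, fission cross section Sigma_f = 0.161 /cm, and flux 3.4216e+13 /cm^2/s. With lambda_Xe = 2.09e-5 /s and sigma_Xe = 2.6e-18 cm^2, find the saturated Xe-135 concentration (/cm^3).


Xe_eq = (gamma_I + gamma_Xe) * Sigma_f * phi / (lambda_Xe + sigma_Xe * phi)
Numerator = (0.0631 + 0.0038) * 0.161 * 3.4216e+13 = 3.685371e+11
Denominator = 2.09e-5 + 2.6e-18 * 3.4216e+13 = 1.098616e-04
Xe_eq = 3.685371e+11 / 1.098616e-04 = 3.3546e+15 /cm^3

3.3546e+15


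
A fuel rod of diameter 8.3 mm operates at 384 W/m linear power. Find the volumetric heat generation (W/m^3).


r = D / 2 / 1000 = 8.3 / 2 / 1000 = 0.00415 m
q''' = q' / (pi * r^2)
q''' = 384 / (pi * 0.00415^2)
q''' = 7.0972e+06 W/m^3

7.0972e+06


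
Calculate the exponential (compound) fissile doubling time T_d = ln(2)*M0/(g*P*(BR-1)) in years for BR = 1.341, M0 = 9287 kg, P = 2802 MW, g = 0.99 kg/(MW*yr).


Breeding gain G = BR - 1 = 1.341 - 1 = 0.341
Fissile production rate = g * P * G = 0.99 * 2802 * 0.341 = 945.92718 kg/yr
T_d = ln(2) * M0 / (g * P * G)
T_d = ln(2) * 9287 / 945.92718 = 6.8052 yr

6.8052


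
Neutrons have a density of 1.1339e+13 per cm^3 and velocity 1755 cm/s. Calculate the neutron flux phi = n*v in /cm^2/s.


phi = n * v
phi = 1.1339e+13 * 1755
phi = 1.9900e+16 /cm^2/s

1.9900e+16


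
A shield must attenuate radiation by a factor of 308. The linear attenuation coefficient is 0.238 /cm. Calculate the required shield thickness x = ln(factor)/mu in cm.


x = ln(factor) / mu
x = ln(308) / 0.238
x = 24.076 cm

24.076


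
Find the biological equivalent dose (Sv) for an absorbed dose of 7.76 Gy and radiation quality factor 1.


H = D * Q
H = 7.76 * 1
H = 7.7600 Sv

7.7600


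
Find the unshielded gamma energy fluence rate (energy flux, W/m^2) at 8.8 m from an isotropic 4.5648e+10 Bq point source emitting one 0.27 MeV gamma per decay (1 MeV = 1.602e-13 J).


psi = A * E * 1.602e-13 / (4*pi*r^2)
psi = 4.5648e+10 * 0.27 * 1.602e-13 / (4*pi*8.8^2)
psi = 2.0290e-06 W/m^2

2.0290e-06


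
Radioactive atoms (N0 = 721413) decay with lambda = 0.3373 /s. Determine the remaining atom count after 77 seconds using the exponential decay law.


N = N0 * exp(-lambda * t)
N = 721413 * exp(-0.3373 * 77)
N = 3.7900e-06

3.7900e-06


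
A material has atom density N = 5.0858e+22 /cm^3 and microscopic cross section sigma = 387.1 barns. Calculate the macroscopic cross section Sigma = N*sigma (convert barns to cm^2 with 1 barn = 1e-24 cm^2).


Sigma = N * sigma_barns * 1e-24
Sigma = 5.0858e+22 * 387.1 * 1e-24
Sigma = 19.687 /cm

19.687


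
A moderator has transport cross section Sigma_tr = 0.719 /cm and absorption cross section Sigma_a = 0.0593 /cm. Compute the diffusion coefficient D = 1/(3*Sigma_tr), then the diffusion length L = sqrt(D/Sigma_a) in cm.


D = 1 / (3 * Sigma_tr) = 1 / (3 * 0.719) = 0.4636069 cm
L = sqrt(D / Sigma_a)
L = sqrt(0.4636069 / 0.0593)
L = 2.7961 cm

2.7961


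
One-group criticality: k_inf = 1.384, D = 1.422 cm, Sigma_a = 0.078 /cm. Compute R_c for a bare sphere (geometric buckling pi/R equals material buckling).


L^2 = D / Sigma_a = 1.422 / 0.078 = 18.23077 cm^2
B_m^2 = (k_inf - 1) / L^2 = (1.384 - 1) / 18.23077 = 0.02106329 /cm^2
For a bare sphere: B_g = pi/R, so R_c = pi / sqrt(B_m^2)
R_c = pi / sqrt(0.02106329) = 21.646 cm

21.646


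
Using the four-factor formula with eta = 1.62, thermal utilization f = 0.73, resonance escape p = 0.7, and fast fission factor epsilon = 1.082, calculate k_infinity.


k_inf = eta * f * p * epsilon
k_inf = 1.62 * 0.73 * 0.7 * 1.082
k_inf = 0.89570

0.89570
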